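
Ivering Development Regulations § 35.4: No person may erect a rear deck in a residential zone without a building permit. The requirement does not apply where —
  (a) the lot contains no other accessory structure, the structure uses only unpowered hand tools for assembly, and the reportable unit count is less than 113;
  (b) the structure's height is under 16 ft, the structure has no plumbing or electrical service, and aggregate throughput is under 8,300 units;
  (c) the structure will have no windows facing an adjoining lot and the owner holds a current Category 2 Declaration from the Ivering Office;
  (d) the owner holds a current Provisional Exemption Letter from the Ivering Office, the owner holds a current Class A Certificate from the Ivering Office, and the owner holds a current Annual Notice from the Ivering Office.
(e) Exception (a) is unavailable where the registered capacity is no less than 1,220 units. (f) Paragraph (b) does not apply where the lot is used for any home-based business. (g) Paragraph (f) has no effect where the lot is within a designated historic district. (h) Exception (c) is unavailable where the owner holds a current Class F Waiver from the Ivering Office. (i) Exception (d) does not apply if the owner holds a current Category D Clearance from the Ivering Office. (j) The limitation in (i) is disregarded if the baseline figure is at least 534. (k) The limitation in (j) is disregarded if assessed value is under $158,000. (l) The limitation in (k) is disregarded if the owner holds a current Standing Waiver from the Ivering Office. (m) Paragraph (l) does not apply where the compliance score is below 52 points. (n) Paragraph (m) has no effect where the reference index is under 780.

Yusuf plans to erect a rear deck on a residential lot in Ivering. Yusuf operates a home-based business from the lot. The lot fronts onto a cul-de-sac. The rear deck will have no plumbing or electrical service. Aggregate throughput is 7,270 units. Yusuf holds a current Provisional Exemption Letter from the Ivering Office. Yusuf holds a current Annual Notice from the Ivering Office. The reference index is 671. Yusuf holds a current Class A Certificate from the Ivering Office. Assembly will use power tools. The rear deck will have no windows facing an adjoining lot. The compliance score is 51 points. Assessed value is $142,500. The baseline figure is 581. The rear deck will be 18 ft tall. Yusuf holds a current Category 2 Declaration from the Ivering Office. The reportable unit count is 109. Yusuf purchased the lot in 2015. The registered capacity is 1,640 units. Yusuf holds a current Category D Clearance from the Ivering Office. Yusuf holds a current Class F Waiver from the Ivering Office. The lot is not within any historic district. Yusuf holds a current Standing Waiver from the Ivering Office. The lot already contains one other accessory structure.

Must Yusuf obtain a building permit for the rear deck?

Exception (a) fails — the lot already has another accessory structure.
Exception (b) requires that the structure's height is under 16 ft; but the structure's height is 18 ft, not under 16 ft, so (b) is unavailable.
Exception (c)'s conditions are all satisfied: no windows face an adjoining lot; a current Category 2 Declaration is held. But applying paragraph (h): (h) applies — a current Class F Waiver is held. So (c) is unavailable.
Exception (d): a current Provisional Exemption Letter is held; a current Class A Certificate is held; a current Annual Notice is held — every condition holds. Under paragraphs (i)–(n): (i) would limit (d) — a current Category D Clearance is held — but (j) sets (i) aside: (j) is engaged — the baseline figure is 581, meeting the 534 threshold. (k) is triggered (assessed value is $142,500, under the $158,000 limit), but yields to (l): (l) operates — a current Standing Waiver is held. (m) applies (the compliance score is 51 points, below the 52 points limit), but yields to (n): (n) operates — the reference index is 671, under the 780 limit. So (d) applies.

No — exception (d) applies; Yusuf does not need a building permit.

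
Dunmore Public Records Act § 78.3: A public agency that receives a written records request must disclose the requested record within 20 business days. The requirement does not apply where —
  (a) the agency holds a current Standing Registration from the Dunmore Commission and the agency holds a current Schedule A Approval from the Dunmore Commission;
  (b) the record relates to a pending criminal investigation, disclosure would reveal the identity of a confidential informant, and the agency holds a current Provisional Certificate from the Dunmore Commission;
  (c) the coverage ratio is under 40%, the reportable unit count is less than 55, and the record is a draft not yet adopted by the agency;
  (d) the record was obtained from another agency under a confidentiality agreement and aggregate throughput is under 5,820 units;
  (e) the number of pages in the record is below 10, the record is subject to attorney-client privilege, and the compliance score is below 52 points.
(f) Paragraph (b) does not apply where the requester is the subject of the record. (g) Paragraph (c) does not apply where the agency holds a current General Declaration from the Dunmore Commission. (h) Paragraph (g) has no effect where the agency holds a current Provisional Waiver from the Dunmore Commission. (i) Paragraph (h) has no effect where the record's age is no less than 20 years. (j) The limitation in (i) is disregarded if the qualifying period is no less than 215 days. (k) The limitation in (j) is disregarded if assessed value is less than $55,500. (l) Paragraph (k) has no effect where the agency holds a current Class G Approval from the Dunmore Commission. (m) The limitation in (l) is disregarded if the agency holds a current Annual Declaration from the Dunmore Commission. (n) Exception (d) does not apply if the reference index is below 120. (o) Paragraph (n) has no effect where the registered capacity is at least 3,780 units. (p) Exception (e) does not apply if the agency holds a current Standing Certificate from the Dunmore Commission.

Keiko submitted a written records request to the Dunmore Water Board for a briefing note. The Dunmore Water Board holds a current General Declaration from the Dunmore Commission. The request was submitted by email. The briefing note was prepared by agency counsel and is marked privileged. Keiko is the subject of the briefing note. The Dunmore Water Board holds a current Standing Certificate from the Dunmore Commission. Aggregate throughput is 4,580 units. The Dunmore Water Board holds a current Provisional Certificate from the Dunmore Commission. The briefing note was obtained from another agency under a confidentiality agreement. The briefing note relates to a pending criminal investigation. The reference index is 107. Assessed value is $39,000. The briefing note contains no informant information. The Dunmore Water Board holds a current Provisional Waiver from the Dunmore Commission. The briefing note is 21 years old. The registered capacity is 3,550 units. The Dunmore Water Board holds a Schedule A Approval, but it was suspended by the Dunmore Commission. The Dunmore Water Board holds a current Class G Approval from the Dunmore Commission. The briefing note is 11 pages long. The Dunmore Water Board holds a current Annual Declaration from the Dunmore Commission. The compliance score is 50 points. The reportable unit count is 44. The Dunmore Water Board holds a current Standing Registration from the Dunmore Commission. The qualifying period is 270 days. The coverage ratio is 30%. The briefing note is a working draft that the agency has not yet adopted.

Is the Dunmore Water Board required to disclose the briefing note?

Exception (a) fails — no current Schedule A Approval is held.
Exception (b) does not apply: the briefing note contains no informant information.
Exception (c) is satisfied on its face — the coverage ratio is 30%, under the 40% limit; the reportable unit count is 44, less than the 55 limit; the briefing note is an unadopted draft. But: (g) is engaged — a current General Declaration is held. (h) would limit (g) — a current Provisional Waiver is held — but (i) sets (h) aside: (i) is triggered — the record's age is 21 years, meeting the 20 years threshold. (j) would limit (i) — the qualifying period is 270 days, meeting the 215 days threshold — but (k) sets (j) aside: (k) operates against (j): assessed value is $39,000, less than the $55,500 limit. (l) would limit (k) — a current Class G Approval is held — but (m) sets (l) aside: (m) operates against (l): a current Annual Declaration is held. Exception (c) does not apply.
Exception (d): the briefing note was obtained under a confidentiality agreement; aggregate throughput is 4,580 units, under the 5,820 units limit — every condition holds. But: (n) operates — the reference index is 107, below the 120 limit. (o) is inapplicable (the registered capacity is 3,550 units, short of 3,780 units), so (n) stands. (d) is therefore removed.
Exception (e) fails — the number of pages in the record is 11, not below 10.
Every exception is unavailable, so the rule governs.

Yes — the Dunmore Water Board must disclose the briefing note.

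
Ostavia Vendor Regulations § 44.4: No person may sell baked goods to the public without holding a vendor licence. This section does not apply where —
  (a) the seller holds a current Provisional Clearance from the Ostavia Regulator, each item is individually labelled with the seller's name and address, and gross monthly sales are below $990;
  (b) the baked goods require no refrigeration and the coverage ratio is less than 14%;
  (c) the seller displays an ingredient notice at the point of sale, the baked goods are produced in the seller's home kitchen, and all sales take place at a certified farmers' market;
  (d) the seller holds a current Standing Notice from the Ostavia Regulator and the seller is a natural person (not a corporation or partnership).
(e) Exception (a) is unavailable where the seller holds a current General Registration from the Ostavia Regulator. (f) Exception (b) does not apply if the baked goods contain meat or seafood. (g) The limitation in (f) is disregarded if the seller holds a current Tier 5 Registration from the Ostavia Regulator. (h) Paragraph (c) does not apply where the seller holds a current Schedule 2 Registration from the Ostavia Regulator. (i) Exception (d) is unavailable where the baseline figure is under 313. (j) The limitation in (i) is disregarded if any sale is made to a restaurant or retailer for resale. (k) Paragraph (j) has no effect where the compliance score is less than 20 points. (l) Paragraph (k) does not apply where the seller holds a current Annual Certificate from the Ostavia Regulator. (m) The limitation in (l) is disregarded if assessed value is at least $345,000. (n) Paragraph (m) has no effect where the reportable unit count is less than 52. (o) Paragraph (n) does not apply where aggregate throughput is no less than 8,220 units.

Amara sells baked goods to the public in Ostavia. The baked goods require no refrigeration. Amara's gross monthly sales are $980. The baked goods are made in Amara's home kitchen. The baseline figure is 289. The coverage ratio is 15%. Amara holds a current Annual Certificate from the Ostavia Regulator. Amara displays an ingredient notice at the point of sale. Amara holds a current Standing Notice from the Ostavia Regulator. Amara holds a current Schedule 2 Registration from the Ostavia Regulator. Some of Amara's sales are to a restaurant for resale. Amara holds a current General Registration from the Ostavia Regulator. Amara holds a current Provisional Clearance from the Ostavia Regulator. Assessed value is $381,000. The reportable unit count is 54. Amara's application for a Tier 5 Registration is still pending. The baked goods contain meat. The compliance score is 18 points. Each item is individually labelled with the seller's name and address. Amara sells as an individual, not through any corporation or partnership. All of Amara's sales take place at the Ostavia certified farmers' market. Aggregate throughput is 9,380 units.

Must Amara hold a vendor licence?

Exception (a)'s conditions are all satisfied: a current Provisional Clearance is held; items are individually labelled; gross monthly sales are $980, below the $990 limit. Turning to paragraph (e): (e) applies — a current General Registration is held. (a) is therefore removed.
Exception (b) does not apply: the coverage ratio is 15%, not less than 14%.
Exception (c): an ingredient notice is displayed; the baked goods are home-kitchen produced; all sales are at a certified farmers' market — every condition holds. But: (h) applies — a current Schedule 2 Registration is held. Exception (c) does not apply.
Exception (d)'s conditions are all satisfied: a current Standing Notice is held; the seller is a natural person. However, paragraphs (i)–(o) must be considered: (i) operates against (d): the baseline figure is 289, under the 313 limit. (j) operates (some sales are to a restaurant for resale), but is overridden by (k): (k) operates against (j): the compliance score is 18 points, less than the 20 points limit. (l) operates (a current Annual Certificate is held), but yields to (m): (m) applies — assessed value is $381,000, meeting the $345,000 threshold. (n), which would lift (m), is not engaged — the reportable unit count is 54, not less than 52. (d) is therefore removed.
No exception applies. The general rule governs.

Yes — Amara must hold a vendor licence.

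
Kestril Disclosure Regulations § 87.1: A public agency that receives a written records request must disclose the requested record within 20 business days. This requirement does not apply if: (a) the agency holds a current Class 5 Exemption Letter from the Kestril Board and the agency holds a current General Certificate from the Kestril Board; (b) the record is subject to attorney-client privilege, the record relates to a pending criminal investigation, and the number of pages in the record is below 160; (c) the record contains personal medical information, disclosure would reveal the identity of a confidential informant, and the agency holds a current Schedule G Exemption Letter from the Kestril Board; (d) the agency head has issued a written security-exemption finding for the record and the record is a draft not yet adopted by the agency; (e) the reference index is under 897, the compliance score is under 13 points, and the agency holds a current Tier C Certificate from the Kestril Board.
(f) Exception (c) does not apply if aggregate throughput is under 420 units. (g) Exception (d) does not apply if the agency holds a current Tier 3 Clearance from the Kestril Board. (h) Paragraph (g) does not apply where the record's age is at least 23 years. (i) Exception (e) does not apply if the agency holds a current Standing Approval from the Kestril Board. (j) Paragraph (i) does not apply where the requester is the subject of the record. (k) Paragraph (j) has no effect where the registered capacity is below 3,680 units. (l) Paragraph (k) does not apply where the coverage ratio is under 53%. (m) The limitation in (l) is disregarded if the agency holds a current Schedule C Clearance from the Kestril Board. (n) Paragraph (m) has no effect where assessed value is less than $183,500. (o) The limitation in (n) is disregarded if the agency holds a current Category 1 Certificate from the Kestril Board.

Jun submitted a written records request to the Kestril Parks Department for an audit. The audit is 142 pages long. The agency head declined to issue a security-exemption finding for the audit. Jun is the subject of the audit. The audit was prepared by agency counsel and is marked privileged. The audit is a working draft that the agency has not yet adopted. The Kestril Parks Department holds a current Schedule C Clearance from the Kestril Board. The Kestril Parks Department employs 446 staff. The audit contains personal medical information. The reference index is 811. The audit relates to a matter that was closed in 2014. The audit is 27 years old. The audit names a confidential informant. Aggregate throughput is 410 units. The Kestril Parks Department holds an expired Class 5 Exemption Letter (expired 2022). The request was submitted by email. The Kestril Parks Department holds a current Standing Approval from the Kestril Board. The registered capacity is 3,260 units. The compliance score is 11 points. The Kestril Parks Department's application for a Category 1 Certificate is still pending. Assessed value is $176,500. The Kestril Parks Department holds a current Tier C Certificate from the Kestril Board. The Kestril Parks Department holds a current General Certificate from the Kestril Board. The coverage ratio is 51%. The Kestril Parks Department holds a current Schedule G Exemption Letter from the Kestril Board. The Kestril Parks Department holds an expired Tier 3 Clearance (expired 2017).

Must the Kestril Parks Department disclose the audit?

No — exception (e) applies; the Kestril Parks Department is not required to disclose the audit.

Exception (a) does not apply: the Class 5 Exemption Letter is not current.
Exception (b) requires that the record relates to a pending criminal investigation; but the audit relates to a closed matter, so (b) is unavailable.
Exception (c) is satisfied on its face — the audit contains personal medical information; the audit names a confidential informant; a current Schedule G Exemption Letter is held. But applying paragraph (f): (f) applies — aggregate throughput is 410 units, under the 420 units limit. So (c) is unavailable.
Exception (d) fails — the agency head declined to issue a security-exemption finding.
Exception (e): the reference index is 811, under the 897 limit; the compliance score is 11 points, under the 13 points limit; a current Tier C Certificate is held — every condition holds. Applying paragraphs (i)–(o): (i) operates (a current Standing Approval is held), but is displaced by (j): (j) is engaged — Jun is the subject of the audit. (k) would limit (j) — the registered capacity is 3,260 units, below the 3,680 units limit — but (l) sets (k) aside: (l) is engaged — the coverage ratio is 51%, under the 53% limit. (m) would limit (l) — a current Schedule C Clearance is held — but (n) sets (m) aside: (n) is engaged — assessed value is $176,500, less than the $183,500 limit. (o) is not engaged (no current Category 1 Certificate is held), so (n) stands. So (e) applies.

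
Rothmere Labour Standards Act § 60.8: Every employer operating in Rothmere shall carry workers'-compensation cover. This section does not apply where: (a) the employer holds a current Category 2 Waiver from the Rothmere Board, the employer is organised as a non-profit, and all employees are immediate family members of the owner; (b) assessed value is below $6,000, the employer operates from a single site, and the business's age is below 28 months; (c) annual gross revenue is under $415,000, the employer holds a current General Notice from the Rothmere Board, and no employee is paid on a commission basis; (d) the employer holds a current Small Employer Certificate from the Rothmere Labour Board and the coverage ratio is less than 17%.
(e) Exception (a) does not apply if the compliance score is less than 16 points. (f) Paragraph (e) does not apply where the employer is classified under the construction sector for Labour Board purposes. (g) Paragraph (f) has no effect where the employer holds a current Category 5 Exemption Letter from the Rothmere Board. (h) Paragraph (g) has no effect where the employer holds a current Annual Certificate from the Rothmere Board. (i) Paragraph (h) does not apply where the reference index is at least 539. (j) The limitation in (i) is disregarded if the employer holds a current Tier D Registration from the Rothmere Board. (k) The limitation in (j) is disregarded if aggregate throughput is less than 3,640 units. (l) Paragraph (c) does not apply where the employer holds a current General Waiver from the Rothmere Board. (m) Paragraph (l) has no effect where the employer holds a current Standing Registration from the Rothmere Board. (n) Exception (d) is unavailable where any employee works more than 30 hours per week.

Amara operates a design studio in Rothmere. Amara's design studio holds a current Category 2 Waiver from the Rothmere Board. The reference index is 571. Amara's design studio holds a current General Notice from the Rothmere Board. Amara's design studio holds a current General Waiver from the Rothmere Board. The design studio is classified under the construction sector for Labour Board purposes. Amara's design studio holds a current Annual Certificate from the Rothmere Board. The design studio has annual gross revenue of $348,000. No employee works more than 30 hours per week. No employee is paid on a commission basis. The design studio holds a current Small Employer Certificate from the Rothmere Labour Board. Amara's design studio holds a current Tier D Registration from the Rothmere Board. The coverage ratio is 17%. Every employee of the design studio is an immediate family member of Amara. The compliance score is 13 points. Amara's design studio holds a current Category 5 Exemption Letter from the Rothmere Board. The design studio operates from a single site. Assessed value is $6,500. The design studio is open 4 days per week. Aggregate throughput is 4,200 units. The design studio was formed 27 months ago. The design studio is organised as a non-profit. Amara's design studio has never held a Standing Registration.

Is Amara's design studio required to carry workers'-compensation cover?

Exception (a)'s conditions are all satisfied: a current Category 2 Waiver is held; the employer is a non-profit; every employee is an immediate family member. Applying paragraphs (e)–(k): (e) operates (the compliance score is 13 points, less than the 16 points limit), but is itself disapplied by (f): (f) applies — the design studio is classified under the construction sector. (g) would limit (f) — a current Category 5 Exemption Letter is held — but (h) sets (g) aside: (h) operates against (g): a current Annual Certificate is held. (i) would limit (h) — the reference index is 571, meeting the 539 threshold — but (j) sets (i) aside: (j) operates against (i): a current Tier D Registration is held. (k), which would lift (j), does not operate here — aggregate throughput is 4,200 units, not less than 3,640 units. (a) remains available.
Exception (b) requires that assessed value is below $6,000; but assessed value is $6,500, not below $6,000, so (b) is unavailable.
Exception (c) is satisfied on its face — annual gross revenue is $348,000, under the $415,000 limit; a current General Notice is held; no employee is paid on commission. Turning to paragraphs (l)–(m): (l) operates against (c): a current General Waiver is held. (m), which would lift (l), does not operate here — the Standing Registration is not current. (c) is therefore removed.
Exception (d) requires that the coverage ratio is less than 17%; but the coverage ratio is 17%, not less than 17%, so (d) is unavailable.

No — exception (a) applies; Amara's design studio is not required to carry workers'-compensation cover.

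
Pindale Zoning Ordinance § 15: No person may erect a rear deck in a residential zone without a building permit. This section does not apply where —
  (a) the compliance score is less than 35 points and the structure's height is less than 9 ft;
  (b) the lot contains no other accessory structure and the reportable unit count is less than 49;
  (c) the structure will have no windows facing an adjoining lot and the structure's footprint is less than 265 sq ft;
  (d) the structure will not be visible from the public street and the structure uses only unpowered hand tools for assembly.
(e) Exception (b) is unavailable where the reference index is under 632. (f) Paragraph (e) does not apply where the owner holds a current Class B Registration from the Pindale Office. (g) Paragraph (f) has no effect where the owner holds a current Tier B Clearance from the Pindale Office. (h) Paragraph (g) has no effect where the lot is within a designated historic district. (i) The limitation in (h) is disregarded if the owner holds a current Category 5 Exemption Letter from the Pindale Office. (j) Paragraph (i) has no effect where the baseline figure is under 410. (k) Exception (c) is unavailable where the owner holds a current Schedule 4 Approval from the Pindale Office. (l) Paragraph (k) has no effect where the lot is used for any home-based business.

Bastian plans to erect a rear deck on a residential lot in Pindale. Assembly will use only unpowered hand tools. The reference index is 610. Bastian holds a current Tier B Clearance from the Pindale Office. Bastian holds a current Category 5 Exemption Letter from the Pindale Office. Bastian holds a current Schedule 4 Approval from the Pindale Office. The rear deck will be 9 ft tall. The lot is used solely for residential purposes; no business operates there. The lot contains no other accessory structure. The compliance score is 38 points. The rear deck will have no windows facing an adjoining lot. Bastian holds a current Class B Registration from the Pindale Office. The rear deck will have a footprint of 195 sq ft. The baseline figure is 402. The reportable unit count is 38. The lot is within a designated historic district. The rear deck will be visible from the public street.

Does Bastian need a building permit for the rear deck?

Exception (a) fails — the compliance score is 38 points, not less than 35 points.
All of (b)'s requirements are met (the lot has no other accessory structure; the reportable unit count is 38, less than the 49 limit). Under paragraphs (e)–(j): (e) operates (the reference index is 610, under the 632 limit), but is set aside by (f): (f) operates against (e): a current Class B Registration is held. (g) is triggered (a current Tier B Clearance is held), but is set aside by (h): (h) operates against (g): the lot is in a historic district. (i) would limit (h) — a current Category 5 Exemption Letter is held — but (j) sets (i) aside: (j) applies — the baseline figure is 402, under the 410 limit. So (b) applies.
Exception (c): no windows face an adjoining lot; the structure's footprint is 195 sq ft, less than the 265 sq ft limit — every condition holds. But: (k) is engaged — a current Schedule 4 Approval is held. (l), which would lift (k), is not engaged — the lot is solely residential. Exception (c) does not apply.
Exception (d) fails — the structure will be visible from the street.

No — exception (b) applies; Bastian does not need a building permit.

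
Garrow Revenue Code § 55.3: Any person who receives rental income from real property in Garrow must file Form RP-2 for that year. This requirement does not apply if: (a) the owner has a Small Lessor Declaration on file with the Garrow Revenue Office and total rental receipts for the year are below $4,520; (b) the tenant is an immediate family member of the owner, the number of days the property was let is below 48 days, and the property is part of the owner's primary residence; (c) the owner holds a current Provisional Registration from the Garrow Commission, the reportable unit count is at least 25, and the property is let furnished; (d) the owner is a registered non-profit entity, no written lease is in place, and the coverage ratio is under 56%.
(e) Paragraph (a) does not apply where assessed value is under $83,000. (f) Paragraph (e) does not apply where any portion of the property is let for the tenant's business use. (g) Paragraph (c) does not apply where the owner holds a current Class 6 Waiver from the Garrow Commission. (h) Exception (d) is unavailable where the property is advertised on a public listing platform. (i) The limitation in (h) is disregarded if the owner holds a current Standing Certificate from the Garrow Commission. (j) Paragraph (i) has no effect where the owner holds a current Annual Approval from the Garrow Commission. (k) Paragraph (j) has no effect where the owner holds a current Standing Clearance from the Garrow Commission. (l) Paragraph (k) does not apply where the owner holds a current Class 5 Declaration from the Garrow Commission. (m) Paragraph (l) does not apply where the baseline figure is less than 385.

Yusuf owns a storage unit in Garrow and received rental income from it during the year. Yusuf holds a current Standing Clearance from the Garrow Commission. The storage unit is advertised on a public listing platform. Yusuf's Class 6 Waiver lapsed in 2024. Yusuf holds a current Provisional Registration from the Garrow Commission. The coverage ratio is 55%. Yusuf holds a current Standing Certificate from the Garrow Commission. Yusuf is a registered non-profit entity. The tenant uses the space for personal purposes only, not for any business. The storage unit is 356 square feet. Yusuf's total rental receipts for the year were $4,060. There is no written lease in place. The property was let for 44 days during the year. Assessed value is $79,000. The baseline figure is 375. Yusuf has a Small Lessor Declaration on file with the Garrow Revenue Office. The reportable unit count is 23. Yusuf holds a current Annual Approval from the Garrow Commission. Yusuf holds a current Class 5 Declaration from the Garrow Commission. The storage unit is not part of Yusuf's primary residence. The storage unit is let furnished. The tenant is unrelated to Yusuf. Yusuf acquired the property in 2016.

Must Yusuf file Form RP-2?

No — exception (d) applies; Yusuf is not required to file Form RP-2.

Exception (a)'s conditions are all satisfied: a Small Lessor Declaration is on file; total rental receipts for the year are $4,060, below the $4,520 limit. But: (e) operates against (a): assessed value is $79,000, under the $83,000 limit. (f) is not triggered (the space is used for personal purposes only), so (e) stands. So (a) is unavailable.
Exception (b) does not apply: the tenant is unrelated to the owner.
Exception (c) does not apply: the reportable unit count is 23, short of 25.
Exception (d): Yusuf is a registered non-profit; there is no written lease; the coverage ratio is 55%, under the 56% limit — every condition holds. Under paragraphs (h)–(m): (h) would limit (d) — the property is publicly advertised — but (i) sets (h) aside: (i) is engaged — a current Standing Certificate is held. (j) would limit (i) — a current Annual Approval is held — but (k) sets (j) aside: (k) operates against (j): a current Standing Clearance is held. (l) is engaged (a current Class 5 Declaration is held), but yields to (m): (m) applies — the baseline figure is 375, less than the 385 limit. Exception (d) stands.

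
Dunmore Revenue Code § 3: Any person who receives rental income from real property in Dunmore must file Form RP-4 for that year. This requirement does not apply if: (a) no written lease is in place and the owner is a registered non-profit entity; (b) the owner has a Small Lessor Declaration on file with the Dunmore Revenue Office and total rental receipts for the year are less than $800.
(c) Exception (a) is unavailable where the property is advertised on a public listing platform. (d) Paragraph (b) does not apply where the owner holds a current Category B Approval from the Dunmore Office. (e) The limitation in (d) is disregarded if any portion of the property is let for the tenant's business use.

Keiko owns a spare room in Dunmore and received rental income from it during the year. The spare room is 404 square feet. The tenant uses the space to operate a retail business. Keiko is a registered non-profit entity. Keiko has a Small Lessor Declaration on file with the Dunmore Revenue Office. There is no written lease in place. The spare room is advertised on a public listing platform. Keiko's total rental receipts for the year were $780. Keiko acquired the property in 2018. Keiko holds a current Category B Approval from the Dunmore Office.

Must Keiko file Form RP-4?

All of (a)'s requirements are met (there is no written lease; Keiko is a registered non-profit). But applying paragraph (c): (c) applies — the property is publicly advertised. (a) is therefore removed.
All of (b)'s requirements are met (a Small Lessor Declaration is on file; total rental receipts for the year are $780, less than the $800 limit). As to paragraphs (d)–(e): (d) would limit (b) — a current Category B Approval is held — but (e) sets (d) aside: (e) is engaged — the space is let for business use. (b) remains available.

No — exception (b) applies; Keiko is not required to file Form RP-4.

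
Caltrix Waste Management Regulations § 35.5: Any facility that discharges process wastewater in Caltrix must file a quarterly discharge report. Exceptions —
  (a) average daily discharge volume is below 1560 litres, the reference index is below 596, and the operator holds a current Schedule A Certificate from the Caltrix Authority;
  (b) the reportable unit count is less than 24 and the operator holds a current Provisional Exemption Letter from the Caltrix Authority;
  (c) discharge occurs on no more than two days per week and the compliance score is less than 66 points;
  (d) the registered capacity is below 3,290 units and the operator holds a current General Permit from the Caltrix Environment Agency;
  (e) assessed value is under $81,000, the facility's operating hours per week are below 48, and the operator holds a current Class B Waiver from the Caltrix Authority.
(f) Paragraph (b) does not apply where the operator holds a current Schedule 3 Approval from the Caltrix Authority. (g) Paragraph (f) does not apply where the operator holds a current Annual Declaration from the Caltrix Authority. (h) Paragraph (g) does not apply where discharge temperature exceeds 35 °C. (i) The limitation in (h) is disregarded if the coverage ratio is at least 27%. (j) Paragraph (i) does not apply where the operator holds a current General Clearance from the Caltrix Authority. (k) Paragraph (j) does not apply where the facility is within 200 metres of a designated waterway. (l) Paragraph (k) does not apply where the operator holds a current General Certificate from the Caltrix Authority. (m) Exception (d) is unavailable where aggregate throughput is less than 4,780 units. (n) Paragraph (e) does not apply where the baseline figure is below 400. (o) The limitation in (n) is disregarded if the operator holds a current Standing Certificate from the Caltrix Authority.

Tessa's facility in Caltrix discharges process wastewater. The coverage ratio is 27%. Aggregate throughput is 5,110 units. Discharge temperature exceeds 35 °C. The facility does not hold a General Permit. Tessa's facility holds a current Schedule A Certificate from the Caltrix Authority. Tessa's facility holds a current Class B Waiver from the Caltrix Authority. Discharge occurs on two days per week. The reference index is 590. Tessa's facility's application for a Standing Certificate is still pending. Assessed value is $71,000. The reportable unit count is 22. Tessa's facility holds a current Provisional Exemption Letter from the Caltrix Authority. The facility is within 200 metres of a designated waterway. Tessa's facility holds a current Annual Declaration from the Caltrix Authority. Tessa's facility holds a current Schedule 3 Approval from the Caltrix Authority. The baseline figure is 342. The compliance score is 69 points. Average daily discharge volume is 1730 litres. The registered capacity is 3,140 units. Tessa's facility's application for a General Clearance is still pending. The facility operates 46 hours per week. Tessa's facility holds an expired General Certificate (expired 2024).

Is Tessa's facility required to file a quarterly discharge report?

Exception (a) does not apply: average daily discharge volume is 1730 litres, not below 1560 litres.
Exception (b)'s conditions are all satisfied: the reportable unit count is 22, less than the 24 limit; a current Provisional Exemption Letter is held. Under paragraphs (f)–(l): (f) would limit (b) — a current Schedule 3 Approval is held — but (g) sets (f) aside: (g) operates against (f): a current Annual Declaration is held. (h) would limit (g) — discharge temperature exceeds 35 °C — but (i) sets (h) aside: (i) is engaged — the coverage ratio is 27%, meeting the 27% threshold. (j) does not operate here (no current General Clearance is held), so (i) stands. Exception (b) stands.
Exception (c) does not apply: the compliance score is 69 points, not less than 66 points.
Exception (d) fails — no General Permit is held.
All of (e)'s requirements are met (assessed value is $71,000, under the $81,000 limit; the facility's operating hours per week are 46, below the 48 limit; a current Class B Waiver is held). But applying paragraphs (n)–(o): (n) applies — the baseline figure is 342, below the 400 limit. (o), which would lift (n), is not triggered — the Standing Certificate is not current. Exception (e) does not apply.

No — exception (b) applies; Tessa's facility is not required to file a quarterly discharge report.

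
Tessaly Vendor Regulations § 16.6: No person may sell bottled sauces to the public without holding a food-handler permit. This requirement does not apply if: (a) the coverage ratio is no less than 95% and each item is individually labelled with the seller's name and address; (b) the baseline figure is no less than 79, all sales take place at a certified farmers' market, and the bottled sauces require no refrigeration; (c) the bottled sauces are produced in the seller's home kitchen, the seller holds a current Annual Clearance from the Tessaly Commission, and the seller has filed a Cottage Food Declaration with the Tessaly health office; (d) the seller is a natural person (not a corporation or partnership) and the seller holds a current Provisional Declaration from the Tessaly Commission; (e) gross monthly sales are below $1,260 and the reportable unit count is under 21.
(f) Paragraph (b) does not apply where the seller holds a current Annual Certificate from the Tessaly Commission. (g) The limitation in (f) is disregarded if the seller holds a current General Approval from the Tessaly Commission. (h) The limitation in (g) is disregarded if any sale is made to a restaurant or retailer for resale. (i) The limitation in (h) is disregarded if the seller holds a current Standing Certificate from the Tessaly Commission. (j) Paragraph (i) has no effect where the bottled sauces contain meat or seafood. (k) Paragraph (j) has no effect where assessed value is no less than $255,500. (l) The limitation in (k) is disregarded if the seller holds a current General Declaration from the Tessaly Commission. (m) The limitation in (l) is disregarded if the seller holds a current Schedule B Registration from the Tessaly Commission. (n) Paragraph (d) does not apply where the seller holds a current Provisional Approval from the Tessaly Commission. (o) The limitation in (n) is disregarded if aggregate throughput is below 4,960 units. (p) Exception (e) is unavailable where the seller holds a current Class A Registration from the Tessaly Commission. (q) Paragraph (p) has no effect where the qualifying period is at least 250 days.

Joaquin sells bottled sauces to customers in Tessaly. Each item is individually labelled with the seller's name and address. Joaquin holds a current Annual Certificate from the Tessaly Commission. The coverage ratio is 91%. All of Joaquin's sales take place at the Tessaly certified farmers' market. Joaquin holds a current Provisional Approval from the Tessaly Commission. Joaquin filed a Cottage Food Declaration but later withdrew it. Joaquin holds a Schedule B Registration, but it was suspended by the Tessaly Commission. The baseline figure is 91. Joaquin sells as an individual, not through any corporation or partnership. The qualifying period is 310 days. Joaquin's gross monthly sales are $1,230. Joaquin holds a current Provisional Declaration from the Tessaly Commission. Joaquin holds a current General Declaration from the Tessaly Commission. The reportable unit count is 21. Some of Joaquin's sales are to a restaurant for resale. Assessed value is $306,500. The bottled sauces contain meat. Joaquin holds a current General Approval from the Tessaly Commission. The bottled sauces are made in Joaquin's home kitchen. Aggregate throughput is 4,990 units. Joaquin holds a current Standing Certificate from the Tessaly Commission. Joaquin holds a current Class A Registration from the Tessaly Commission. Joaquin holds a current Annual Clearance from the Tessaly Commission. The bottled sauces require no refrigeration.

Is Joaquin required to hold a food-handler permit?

Yes — Joaquin must hold a food-handler permit.

Exception (a) fails — the coverage ratio is 91%, short of 95%.
All of (b)'s requirements are met (the baseline figure is 91, meeting the 79 threshold; all sales are at a certified farmers' market; the bottled sauces are shelf-stable). Turning to paragraphs (f)–(m): (f) is triggered — a current Annual Certificate is held. (g) is engaged (a current General Approval is held), but is set aside by (h): (h) operates against (g): some sales are to a restaurant for resale. (i) is engaged (a current Standing Certificate is held), but is overridden by (j): (j) is engaged — the bottled sauces contain meat. (k) operates (assessed value is $306,500, meeting the $255,500 threshold), but is set aside by (l): (l) operates against (k): a current General Declaration is held. (m), which would lift (l), is not engaged — no current Schedule B Registration is held. So (b) is unavailable.
Exception (c) does not apply: the Cottage Food Declaration was withdrawn.
Exception (d): the seller is a natural person; a current Provisional Declaration is held — every condition holds. Turning to paragraphs (n)–(o): (n) is triggered — a current Provisional Approval is held. (o), which would lift (n), is not triggered — aggregate throughput is 4,990 units, not below 4,960 units. Exception (d) does not apply.
Exception (e) does not apply: the reportable unit count is 21, not under 21.
No exception is made out. Joaquin falls within the general rule.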